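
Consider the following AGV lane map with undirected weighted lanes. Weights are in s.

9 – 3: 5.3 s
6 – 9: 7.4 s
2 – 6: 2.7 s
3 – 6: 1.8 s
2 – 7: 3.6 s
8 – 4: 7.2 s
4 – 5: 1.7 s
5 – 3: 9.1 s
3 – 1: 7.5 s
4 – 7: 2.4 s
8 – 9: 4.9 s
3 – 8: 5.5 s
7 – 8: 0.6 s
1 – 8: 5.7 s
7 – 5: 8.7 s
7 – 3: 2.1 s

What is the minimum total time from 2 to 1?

9.9 s

Enumerating some paths:
2–7–8–1: 3.6+0.6+5.7 = 9.9
2–6–3–1: 2.7+1.8+7.5 = 12
The minimum is 9.9 s via 2–7–8–1.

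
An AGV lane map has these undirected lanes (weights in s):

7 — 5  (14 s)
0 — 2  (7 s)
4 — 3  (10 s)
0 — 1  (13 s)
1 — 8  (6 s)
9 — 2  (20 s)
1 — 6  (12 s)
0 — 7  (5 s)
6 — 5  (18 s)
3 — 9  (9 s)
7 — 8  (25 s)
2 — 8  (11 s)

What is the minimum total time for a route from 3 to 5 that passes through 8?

Best 3 to 8: 3–9–2–8 costing 40
Shortest 8→5: 8–1–6–5 = 36
Total via 8: 40 + 36 = 76 s.

76 s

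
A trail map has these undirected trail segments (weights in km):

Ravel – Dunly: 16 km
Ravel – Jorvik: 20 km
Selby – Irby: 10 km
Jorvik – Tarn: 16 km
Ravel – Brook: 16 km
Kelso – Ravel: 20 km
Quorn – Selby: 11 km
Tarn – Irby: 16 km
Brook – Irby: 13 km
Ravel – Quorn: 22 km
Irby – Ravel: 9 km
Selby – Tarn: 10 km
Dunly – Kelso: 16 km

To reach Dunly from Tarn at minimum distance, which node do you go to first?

Irby

Candidate routes:
Tarn–Selby–Quorn–Ravel–Dunly: 10+11+22+16 = 59
Tarn–Irby–Ravel–Dunly: 16+9+16 = 41
Tarn–Jorvik–Ravel–Dunly: 16+20+16 = 52
Tarn–Selby–Irby–Ravel–Dunly: 10+10+9+16 = 45
Cheapest is Tarn–Irby–Ravel–Dunly at 41 km.
So from Tarn the first move is to Irby.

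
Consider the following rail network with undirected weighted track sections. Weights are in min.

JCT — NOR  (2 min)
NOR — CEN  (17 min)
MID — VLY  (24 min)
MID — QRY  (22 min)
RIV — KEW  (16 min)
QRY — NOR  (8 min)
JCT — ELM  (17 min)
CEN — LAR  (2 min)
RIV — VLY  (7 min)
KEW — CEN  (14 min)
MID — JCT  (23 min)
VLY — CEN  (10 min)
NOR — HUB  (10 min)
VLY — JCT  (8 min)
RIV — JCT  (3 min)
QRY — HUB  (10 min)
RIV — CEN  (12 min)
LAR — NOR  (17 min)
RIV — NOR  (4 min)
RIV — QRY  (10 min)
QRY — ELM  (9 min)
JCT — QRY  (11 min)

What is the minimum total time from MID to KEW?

42 min

Settle nodes by increasing distance from MID:
MID: 0
QRY: 22  (via MID)
JCT: 23  (via MID)
VLY: 24  (via MID)
NOR: 25  (via JCT)
RIV: 26  (via JCT)
ELM: 31  (via QRY)
HUB: 32  (via QRY)
CEN: 34  (via VLY)
LAR: 36  (via CEN)
KEW: 42  (via RIV)
Shortest route: MID–JCT–RIV–KEW = 42 min.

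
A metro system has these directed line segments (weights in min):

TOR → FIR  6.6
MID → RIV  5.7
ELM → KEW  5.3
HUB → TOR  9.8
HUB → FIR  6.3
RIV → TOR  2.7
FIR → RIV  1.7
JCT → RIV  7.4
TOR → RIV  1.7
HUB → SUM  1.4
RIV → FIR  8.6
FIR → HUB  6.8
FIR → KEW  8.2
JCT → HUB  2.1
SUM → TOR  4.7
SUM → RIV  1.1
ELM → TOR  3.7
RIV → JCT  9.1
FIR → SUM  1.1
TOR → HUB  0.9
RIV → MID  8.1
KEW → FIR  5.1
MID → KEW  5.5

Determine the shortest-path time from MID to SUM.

Compare a few routes:
MID–RIV–TOR–HUB–SUM: 5.7+2.7+0.9+1.4 = 10.7
MID–RIV–FIR–SUM: 5.7+8.6+1.1 = 15.4
MID–KEW–FIR–SUM: 5.5+5.1+1.1 = 11.7
Cheapest is MID–RIV–TOR–HUB–SUM at 10.7 min.

10.7 min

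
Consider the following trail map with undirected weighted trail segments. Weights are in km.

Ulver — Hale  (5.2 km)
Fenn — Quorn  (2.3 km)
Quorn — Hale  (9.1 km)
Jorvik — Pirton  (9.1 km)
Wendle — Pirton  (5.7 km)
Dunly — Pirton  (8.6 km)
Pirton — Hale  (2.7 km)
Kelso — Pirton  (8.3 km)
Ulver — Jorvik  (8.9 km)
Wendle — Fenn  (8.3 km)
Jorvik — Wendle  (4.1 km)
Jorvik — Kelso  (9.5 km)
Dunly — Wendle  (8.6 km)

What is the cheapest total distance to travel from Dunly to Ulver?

Shortest distances from Dunly:
Dunly: 0
Wendle: 8.6  (via Dunly)
Pirton: 8.6  (via Dunly)
Hale: 11.3  (via Pirton)
Jorvik: 12.7  (via Wendle)
Ulver: 16.5  (via Hale)
Shortest route: Dunly → Pirton → Hale → Ulver = 16.5 km.

16.5 km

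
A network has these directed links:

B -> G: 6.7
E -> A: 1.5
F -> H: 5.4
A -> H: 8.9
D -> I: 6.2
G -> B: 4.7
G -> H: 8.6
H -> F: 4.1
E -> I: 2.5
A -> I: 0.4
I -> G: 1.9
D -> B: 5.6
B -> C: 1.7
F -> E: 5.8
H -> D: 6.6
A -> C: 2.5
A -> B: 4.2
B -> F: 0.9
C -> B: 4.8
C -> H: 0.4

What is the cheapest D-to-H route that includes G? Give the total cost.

14.9

Shortest D→G: D–I–G = 8.1
Best G to H: G–B–C–H costing 6.8
Total via G: 8.1 + 6.8 = 14.9.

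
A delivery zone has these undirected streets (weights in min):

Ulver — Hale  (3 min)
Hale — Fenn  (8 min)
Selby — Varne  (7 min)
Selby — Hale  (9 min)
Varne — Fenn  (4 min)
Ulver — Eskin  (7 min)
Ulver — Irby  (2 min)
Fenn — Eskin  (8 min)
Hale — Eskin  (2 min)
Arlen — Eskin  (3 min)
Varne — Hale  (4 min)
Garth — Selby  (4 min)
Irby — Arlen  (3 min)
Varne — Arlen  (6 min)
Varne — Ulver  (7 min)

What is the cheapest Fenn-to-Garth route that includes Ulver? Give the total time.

27 min

Best Fenn to Ulver: Fenn → Varne → Ulver costing 11
Shortest Ulver→Garth: Ulver → Hale → Selby → Garth = 16
Total via Ulver: 11 + 16 = 27 min.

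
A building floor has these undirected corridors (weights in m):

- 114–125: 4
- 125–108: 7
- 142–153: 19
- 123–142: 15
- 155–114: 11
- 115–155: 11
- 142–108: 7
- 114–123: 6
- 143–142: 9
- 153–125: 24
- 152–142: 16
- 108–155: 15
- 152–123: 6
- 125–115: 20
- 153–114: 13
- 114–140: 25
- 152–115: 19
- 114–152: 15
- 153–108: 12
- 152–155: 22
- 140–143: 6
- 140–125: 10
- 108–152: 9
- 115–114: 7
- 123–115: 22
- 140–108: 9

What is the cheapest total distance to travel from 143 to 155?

Enumerating some paths:
143–140–108–155: 6+9+15 = 30
143–142–108–155: 9+7+15 = 31
Cheapest is 143–140–108–155 at 30 m.

30 m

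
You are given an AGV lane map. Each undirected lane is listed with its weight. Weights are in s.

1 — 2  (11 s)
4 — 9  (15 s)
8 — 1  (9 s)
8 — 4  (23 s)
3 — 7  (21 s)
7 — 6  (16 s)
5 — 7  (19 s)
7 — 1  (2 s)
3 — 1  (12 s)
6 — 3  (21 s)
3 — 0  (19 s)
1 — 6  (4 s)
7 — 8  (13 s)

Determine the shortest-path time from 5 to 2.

32 s

Running Dijkstra from 5:
5: 0
7: 19  (via 5)
1: 21  (via 7)
6: 25  (via 1)
8: 30  (via 1)
2: 32  (via 1)
Shortest route: 5–7–1–2 = 32 s.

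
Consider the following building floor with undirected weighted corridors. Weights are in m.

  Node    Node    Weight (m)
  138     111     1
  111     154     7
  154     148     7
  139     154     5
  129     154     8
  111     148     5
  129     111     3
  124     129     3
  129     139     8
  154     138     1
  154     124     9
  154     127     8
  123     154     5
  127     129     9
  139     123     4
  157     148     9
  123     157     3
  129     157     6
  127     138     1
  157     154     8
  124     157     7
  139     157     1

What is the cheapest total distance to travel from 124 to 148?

Shortest distances from 124:
124: 0
129: 3  (via 124)
111: 6  (via 129)
138: 7  (via 111)
157: 7  (via 124)
127: 8  (via 138)
139: 8  (via 157)
154: 8  (via 138)
123: 10  (via 157)
148: 11  (via 111)
Shortest route: 124 → 129 → 111 → 148 = 11 m.

11 m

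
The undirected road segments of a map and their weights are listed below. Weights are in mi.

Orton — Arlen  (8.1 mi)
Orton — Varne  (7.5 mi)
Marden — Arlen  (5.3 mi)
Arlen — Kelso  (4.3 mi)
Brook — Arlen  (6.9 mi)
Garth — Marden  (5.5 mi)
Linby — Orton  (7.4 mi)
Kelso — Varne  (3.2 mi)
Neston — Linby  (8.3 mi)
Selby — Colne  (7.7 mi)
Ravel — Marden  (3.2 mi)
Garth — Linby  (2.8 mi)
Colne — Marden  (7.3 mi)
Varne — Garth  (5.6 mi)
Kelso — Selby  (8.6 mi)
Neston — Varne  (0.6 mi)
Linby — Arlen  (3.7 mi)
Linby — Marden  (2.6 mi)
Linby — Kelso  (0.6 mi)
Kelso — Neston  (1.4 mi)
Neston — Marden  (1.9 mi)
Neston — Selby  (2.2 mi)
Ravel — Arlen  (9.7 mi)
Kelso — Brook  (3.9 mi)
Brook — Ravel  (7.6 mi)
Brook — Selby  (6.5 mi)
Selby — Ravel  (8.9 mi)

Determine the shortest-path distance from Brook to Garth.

7.3 mi

Enumerating some paths:
Brook - Kelso - Linby - Garth: 3.9+0.6+2.8 = 7.3
Brook - Kelso - Linby - Marden - Garth: 3.9+0.6+2.6+5.5 = 12.6
Brook - Kelso - Neston - Varne - Garth: 3.9+1.4+0.6+5.6 = 11.5
Brook - Kelso - Neston - Marden - Linby - Garth: 3.9+1.4+1.9+2.6+2.8 = 12.6
Cheapest is Brook - Kelso - Linby - Garth at 7.3 mi.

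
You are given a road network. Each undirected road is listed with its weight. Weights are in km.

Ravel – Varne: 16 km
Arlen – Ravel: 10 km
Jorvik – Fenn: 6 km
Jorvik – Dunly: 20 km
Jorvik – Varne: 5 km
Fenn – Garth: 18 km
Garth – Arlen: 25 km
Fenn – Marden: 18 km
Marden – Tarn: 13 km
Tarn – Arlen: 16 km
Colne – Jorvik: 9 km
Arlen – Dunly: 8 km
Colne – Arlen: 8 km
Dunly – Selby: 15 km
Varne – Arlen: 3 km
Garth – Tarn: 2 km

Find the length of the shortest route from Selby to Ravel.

33 km

Compare a few routes:
Selby - Dunly - Jorvik - Varne - Ravel: 15+20+5+16 = 56
Selby - Dunly - Jorvik - Varne - Arlen - Ravel: 15+20+5+3+10 = 53
Selby - Dunly - Arlen - Ravel: 15+8+10 = 33
Selby - Dunly - Arlen - Varne - Ravel: 15+8+3+16 = 42
The minimum is 33 km via Selby - Dunly - Arlen - Ravel.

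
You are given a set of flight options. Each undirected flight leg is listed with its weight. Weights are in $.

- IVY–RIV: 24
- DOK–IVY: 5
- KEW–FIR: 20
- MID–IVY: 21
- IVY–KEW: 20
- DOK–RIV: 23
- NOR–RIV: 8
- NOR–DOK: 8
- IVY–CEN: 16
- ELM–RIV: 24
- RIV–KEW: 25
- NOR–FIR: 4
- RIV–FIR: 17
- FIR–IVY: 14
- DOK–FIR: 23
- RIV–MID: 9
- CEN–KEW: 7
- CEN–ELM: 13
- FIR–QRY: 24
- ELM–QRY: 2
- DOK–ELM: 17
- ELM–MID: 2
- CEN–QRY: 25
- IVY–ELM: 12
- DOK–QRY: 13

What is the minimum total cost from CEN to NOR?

$29

Compare a few routes:
CEN - KEW - FIR - NOR: 7+20+4 = 31
CEN - IVY - DOK - NOR: 16+5+8 = 29
The minimum is $29 via CEN - IVY - DOK - NOR.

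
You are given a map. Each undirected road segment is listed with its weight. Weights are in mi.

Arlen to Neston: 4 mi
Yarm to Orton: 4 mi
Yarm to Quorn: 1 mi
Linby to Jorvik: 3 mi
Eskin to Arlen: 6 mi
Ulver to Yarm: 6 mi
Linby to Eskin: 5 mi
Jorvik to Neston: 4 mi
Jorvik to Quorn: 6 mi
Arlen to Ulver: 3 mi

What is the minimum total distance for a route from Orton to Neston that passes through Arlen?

Best Orton to Arlen: Orton–Yarm–Ulver–Arlen costing 13
Shortest Arlen→Neston: Arlen–Neston = 4
Total via Arlen: 13 + 4 = 17 mi.

17 mi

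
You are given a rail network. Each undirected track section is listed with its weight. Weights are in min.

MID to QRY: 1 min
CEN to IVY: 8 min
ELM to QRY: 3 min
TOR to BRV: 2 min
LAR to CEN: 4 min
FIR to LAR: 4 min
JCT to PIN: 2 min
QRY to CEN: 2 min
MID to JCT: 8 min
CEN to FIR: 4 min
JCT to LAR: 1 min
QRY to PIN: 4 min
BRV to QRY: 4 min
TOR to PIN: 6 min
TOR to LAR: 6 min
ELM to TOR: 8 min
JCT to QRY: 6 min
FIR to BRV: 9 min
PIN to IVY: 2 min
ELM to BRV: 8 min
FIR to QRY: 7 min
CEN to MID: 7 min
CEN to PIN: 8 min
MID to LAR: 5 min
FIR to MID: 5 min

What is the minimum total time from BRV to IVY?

Compare a few routes:
BRV - TOR - LAR - JCT - PIN - IVY: 2+6+1+2+2 = 13
BRV - TOR - PIN - IVY: 2+6+2 = 10
BRV - QRY - CEN - IVY: 4+2+8 = 14
Cheapest is BRV - TOR - PIN - IVY at 10 min.

10 min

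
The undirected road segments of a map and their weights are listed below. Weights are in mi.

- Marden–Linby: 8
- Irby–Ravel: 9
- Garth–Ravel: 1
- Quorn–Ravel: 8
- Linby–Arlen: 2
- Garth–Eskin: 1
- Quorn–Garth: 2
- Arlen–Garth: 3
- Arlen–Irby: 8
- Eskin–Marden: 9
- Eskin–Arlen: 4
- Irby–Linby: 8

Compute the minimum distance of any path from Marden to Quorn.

Candidate routes:
Marden → Eskin → Garth → Quorn: 9+1+2 = 12
Marden → Linby → Arlen → Garth → Quorn: 8+2+3+2 = 15
Cheapest is Marden → Eskin → Garth → Quorn at 12 mi.

12 mi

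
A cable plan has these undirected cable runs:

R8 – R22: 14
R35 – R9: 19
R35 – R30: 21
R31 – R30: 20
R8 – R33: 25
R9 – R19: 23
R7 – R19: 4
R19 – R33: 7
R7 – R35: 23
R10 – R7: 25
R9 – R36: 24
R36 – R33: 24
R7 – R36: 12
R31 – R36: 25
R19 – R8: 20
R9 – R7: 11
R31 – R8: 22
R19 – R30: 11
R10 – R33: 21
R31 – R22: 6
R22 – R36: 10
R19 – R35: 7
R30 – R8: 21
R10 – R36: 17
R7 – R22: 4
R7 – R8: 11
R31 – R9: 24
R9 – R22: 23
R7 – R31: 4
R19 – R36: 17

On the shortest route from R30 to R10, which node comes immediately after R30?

Enumerating some paths:
R30 - R19 - R7 - R36 - R10: 11+4+12+17 = 44
R30 - R19 - R36 - R10: 11+17+17 = 45
R30 - R19 - R33 - R10: 11+7+21 = 39
R30 - R19 - R7 - R10: 11+4+25 = 40
The minimum is 39 via R30 - R19 - R33 - R10.
So from R30 the first move is to R19.

R19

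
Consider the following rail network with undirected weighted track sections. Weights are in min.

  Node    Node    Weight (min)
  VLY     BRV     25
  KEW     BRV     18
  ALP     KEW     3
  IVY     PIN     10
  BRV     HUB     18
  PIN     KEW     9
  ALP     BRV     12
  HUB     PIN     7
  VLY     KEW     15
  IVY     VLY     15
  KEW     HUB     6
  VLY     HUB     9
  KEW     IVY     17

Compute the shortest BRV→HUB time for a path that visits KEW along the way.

21 min

Best BRV to KEW: BRV–ALP–KEW costing 15
Best KEW to HUB: KEW–HUB costing 6
Total via KEW: 15 + 6 = 21 min.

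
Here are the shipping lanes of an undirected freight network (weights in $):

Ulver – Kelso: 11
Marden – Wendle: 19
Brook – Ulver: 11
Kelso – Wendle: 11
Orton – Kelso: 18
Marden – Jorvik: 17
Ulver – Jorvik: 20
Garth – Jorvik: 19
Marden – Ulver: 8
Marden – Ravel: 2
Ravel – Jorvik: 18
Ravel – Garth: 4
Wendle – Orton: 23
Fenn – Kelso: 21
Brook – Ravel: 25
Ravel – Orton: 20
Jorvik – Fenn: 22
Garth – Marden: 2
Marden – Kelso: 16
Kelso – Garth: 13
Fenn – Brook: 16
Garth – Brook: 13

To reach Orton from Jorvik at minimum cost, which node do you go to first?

Enumerating some paths:
Jorvik → Marden → Ravel → Orton: 17+2+20 = 39
Jorvik → Ravel → Orton: 18+20 = 38
The minimum is $38 via Jorvik → Ravel → Orton.
So from Jorvik the first move is to Ravel.

Ravel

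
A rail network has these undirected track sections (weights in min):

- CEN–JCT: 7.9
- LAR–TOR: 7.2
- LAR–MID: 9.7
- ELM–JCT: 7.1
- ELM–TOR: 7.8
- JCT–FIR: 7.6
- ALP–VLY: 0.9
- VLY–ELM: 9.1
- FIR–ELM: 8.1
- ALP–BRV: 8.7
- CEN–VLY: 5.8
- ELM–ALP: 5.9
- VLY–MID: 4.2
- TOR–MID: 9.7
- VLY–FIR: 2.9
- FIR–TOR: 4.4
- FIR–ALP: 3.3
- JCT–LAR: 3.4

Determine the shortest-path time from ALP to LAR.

Enumerating some paths:
ALP–FIR–TOR–LAR: 3.3+4.4+7.2 = 14.9
ALP–FIR–JCT–LAR: 3.3+7.6+3.4 = 14.3
ALP–VLY–FIR–JCT–LAR: 0.9+2.9+7.6+3.4 = 14.8
ALP–VLY–MID–LAR: 0.9+4.2+9.7 = 14.8
Cheapest is ALP–FIR–JCT–LAR at 14.3 min.

14.3 min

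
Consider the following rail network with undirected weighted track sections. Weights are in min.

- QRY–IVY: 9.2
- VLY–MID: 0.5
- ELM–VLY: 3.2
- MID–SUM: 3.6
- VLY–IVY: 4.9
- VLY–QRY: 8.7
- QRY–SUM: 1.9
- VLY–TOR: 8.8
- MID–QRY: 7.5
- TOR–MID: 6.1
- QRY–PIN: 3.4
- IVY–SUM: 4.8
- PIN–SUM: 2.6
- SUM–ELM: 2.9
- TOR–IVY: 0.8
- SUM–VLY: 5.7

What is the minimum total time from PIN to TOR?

8.2 min

Shortest distances from PIN:
PIN: 0
SUM: 2.6  (via PIN)
QRY: 3.4  (via PIN)
ELM: 5.5  (via SUM)
MID: 6.2  (via SUM)
VLY: 6.7  (via MID)
IVY: 7.4  (via SUM)
TOR: 8.2  (via IVY)
Shortest route: PIN–SUM–IVY–TOR = 8.2 min.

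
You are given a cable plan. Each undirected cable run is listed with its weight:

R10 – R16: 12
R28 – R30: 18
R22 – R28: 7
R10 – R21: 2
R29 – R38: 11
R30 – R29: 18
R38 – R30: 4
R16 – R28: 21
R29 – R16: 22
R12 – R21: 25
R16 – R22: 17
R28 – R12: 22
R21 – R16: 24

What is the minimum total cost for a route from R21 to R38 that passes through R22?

Best R21 to R22: R21 → R10 → R16 → R22 costing 31
Best R22 to R38: R22 → R28 → R30 → R38 costing 29
Total via R22: 31 + 29 = 60.

60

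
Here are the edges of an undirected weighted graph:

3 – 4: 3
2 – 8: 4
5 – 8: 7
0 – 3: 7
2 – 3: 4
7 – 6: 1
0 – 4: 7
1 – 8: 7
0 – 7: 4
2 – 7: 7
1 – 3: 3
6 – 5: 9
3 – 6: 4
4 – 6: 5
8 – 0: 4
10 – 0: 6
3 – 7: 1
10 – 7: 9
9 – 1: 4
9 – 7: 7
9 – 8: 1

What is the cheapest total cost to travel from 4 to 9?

Settle nodes by increasing distance from 4:
4: 0
3: 3  (via 4)
7: 4  (via 3)
6: 5  (via 4)
1: 6  (via 3)
0: 7  (via 4)
2: 7  (via 3)
9: 10  (via 1)
Shortest route: 4 → 3 → 1 → 9 = 10.

10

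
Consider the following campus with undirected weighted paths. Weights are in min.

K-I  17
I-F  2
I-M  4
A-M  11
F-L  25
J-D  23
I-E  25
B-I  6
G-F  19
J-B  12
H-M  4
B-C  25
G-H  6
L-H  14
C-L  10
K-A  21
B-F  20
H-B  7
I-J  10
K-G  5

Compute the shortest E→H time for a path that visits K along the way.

Best E to K: E–I–K costing 42
Shortest K→H: K–G–H = 11
Total via K: 42 + 11 = 53 min.

53 min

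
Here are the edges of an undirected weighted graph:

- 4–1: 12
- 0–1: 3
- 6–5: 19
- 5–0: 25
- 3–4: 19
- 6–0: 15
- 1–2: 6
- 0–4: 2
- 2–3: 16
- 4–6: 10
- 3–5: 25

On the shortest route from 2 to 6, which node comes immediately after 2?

Candidate routes:
2 → 1 → 4 → 0 → 6: 6+12+2+15 = 35
2 → 1 → 0 → 4 → 6: 6+3+2+10 = 21
2 → 1 → 4 → 6: 6+12+10 = 28
2 → 1 → 0 → 6: 6+3+15 = 24
Cheapest is 2 → 1 → 0 → 4 → 6 at 21.
So from 2 the first move is to 1.

1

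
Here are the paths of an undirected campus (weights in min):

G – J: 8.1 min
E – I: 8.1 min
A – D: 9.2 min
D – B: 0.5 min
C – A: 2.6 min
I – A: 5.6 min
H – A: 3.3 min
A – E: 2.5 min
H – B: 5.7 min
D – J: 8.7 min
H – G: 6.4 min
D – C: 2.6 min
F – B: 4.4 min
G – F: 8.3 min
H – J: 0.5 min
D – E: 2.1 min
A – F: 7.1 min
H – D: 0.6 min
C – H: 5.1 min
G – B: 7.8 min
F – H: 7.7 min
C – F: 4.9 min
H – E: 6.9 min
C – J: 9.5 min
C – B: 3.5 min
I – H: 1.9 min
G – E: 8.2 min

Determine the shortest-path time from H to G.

6.4 min

Running Dijkstra from H:
H: 0
J: 0.5  (via H)
D: 0.6  (via H)
B: 1.1  (via D)
I: 1.9  (via H)
E: 2.7  (via D)
C: 3.2  (via D)
A: 3.3  (via H)
F: 5.5  (via B)
G: 6.4  (via H)
Shortest route: H–G = 6.4 min.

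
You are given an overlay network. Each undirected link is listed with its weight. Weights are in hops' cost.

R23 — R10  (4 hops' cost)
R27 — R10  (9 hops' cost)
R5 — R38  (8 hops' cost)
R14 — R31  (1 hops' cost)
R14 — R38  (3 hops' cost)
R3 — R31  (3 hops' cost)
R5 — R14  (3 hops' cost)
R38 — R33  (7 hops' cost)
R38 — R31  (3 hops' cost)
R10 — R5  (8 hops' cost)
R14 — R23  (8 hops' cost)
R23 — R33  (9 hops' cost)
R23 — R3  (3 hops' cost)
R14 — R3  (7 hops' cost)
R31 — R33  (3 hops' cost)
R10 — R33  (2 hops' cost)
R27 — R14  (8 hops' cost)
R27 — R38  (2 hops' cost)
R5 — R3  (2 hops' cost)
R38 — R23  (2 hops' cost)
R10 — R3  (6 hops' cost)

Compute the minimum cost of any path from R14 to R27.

Shortest distances from R14:
R14: 0
R31: 1  (via R14)
R38: 3  (via R14)
R5: 3  (via R14)
R3: 4  (via R31)
R33: 4  (via R31)
R23: 5  (via R38)
R27: 5  (via R38)
Shortest route: R14 → R38 → R27 = 5 hops' cost.

5 hops' cost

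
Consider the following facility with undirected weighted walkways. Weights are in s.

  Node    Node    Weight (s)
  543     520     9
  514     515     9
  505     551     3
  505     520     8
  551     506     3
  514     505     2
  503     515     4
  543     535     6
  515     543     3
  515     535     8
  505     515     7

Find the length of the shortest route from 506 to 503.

17 s

Shortest distances from 506:
506: 0
551: 3  (via 506)
505: 6  (via 551)
514: 8  (via 505)
515: 13  (via 505)
520: 14  (via 505)
543: 16  (via 515)
503: 17  (via 515)
Shortest route: 506–551–505–515–503 = 17 s.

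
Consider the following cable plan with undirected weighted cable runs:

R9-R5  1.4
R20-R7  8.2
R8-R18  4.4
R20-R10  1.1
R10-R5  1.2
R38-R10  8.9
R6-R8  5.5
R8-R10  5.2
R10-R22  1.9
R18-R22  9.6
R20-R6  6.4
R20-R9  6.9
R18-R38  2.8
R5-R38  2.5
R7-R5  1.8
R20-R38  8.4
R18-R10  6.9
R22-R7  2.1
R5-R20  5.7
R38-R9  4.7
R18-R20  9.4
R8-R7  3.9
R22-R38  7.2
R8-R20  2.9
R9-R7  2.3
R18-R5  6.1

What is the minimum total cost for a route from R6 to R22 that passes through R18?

18.3

Shortest R6→R18: R6–R8–R18 = 9.9
Best R18 to R22: R18–R38–R5–R10–R22 costing 8.4
Total via R18: 9.9 + 8.4 = 18.3.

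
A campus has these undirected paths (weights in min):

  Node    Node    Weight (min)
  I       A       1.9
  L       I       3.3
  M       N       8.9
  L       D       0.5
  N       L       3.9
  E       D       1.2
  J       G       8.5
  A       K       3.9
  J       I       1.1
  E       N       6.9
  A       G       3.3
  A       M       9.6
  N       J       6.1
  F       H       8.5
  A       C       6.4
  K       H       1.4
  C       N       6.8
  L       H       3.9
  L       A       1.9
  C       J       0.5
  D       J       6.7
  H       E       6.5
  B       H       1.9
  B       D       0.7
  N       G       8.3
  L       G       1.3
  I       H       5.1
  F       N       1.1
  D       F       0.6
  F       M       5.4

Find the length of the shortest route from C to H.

6.7 min

Candidate routes:
C–J–I–L–D–B–H: 0.5+1.1+3.3+0.5+0.7+1.9 = 8
C–J–I–H: 0.5+1.1+5.1 = 6.7
The minimum is 6.7 min via C–J–I–H.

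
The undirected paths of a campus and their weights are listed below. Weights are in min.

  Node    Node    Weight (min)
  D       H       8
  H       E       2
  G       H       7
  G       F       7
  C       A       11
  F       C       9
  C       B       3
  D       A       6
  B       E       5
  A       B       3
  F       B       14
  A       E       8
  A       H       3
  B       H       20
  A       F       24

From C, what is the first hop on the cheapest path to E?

B

Enumerating some paths:
C - B - A - H - E: 3+3+3+2 = 11
C - B - E: 3+5 = 8
Cheapest is C - B - E at 8 min.
So from C the first move is to B.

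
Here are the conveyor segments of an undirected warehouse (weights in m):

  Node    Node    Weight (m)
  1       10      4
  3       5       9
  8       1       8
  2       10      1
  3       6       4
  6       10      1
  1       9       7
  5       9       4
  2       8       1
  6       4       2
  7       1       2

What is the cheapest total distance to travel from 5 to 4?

15 m

Running Dijkstra from 5:
5: 0
9: 4  (via 5)
3: 9  (via 5)
1: 11  (via 9)
6: 13  (via 3)
7: 13  (via 1)
10: 14  (via 6)
2: 15  (via 10)
4: 15  (via 6)
Shortest route: 5–3–6–4 = 15 m.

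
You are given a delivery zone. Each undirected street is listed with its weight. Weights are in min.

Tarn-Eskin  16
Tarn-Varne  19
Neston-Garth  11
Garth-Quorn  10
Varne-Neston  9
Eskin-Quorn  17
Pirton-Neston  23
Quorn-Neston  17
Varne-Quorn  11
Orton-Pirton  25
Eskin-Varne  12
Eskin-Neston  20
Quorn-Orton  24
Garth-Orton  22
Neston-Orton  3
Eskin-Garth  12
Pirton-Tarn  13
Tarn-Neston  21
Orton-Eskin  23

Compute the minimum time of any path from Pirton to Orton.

Enumerating some paths:
Pirton → Orton: 25 = 25
Pirton → Neston → Orton: 23+3 = 26
The minimum is 25 min via Pirton → Orton.

25 min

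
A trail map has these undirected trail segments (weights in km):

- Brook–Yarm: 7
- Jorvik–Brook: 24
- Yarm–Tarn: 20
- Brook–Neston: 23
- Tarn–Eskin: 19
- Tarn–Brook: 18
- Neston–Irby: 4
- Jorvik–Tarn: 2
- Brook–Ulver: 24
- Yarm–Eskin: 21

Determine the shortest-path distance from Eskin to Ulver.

52 km

Compare a few routes:
Eskin - Yarm - Brook - Ulver: 21+7+24 = 52
Eskin - Tarn - Jorvik - Brook - Ulver: 19+2+24+24 = 69
Eskin - Tarn - Brook - Ulver: 19+18+24 = 61
Eskin - Tarn - Yarm - Brook - Ulver: 19+20+7+24 = 70
Cheapest is Eskin - Yarm - Brook - Ulver at 52 km.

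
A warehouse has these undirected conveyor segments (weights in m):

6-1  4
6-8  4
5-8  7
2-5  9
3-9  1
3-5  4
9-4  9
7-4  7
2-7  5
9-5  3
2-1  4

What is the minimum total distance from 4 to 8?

Enumerating some paths:
4–9–3–5–8: 9+1+4+7 = 21
4–9–5–8: 9+3+7 = 19
4–7–2–1–6–8: 7+5+4+4+4 = 24
The minimum is 19 m via 4–9–5–8.

19 m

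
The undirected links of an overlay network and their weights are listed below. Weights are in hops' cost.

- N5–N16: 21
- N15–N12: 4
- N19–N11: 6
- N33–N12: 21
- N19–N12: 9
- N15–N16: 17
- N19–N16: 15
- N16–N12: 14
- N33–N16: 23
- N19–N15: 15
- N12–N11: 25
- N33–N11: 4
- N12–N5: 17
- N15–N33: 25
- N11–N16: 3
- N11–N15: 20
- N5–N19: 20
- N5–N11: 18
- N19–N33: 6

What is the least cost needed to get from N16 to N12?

Shortest distances from N16:
N16: 0
N11: 3  (via N16)
N33: 7  (via N11)
N19: 9  (via N11)
N12: 14  (via N16)
Shortest route: N16–N12 = 14 hops' cost.

14 hops' cost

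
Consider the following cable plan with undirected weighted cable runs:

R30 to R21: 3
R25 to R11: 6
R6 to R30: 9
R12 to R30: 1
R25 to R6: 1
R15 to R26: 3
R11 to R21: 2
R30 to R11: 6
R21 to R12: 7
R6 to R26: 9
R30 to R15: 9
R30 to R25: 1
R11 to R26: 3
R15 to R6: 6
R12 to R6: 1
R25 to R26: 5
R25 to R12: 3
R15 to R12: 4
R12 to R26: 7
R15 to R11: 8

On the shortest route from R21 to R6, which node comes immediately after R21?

R30

Candidate routes:
R21 - R12 - R6: 7+1 = 8
R21 - R30 - R25 - R6: 3+1+1 = 5
R21 - R30 - R12 - R25 - R6: 3+1+3+1 = 8
Cheapest is R21 - R30 - R25 - R6 at 5.
So from R21 the first move is to R30.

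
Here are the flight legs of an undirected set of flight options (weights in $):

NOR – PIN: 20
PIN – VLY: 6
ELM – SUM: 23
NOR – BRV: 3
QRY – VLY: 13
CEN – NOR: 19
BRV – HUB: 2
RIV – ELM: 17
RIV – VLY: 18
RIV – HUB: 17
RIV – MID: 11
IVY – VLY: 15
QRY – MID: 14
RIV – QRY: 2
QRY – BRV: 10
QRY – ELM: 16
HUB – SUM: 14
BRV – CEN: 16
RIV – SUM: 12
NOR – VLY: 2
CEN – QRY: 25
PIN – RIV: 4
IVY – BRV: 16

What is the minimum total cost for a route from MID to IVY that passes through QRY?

$39

Best MID to QRY: MID–RIV–QRY costing 13
Best QRY to IVY: QRY–BRV–IVY costing 26
Total via QRY: 13 + 26 = $39.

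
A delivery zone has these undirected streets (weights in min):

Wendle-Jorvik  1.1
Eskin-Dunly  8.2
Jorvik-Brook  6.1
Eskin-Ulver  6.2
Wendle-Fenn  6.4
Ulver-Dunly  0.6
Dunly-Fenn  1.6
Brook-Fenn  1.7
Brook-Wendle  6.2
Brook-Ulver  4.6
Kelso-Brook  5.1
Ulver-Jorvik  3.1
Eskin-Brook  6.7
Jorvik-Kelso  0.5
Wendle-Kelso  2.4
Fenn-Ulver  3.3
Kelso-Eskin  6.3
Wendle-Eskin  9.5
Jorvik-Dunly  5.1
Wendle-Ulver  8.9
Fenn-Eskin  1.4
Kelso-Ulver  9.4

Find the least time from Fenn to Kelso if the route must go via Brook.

6.8 min

Best Fenn to Brook: Fenn → Brook costing 1.7
Shortest Brook→Kelso: Brook → Kelso = 5.1
Total via Brook: 1.7 + 5.1 = 6.8 min.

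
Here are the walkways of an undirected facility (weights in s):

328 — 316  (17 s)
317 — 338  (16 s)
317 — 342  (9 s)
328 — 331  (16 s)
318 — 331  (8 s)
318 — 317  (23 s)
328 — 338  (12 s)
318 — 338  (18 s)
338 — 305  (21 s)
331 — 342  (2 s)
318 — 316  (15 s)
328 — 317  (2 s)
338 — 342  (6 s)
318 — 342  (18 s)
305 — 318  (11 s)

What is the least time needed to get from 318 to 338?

Settle nodes by increasing distance from 318:
318: 0
331: 8  (via 318)
342: 10  (via 331)
305: 11  (via 318)
316: 15  (via 318)
338: 16  (via 342)
Shortest route: 318 → 331 → 342 → 338 = 16 s.

16 s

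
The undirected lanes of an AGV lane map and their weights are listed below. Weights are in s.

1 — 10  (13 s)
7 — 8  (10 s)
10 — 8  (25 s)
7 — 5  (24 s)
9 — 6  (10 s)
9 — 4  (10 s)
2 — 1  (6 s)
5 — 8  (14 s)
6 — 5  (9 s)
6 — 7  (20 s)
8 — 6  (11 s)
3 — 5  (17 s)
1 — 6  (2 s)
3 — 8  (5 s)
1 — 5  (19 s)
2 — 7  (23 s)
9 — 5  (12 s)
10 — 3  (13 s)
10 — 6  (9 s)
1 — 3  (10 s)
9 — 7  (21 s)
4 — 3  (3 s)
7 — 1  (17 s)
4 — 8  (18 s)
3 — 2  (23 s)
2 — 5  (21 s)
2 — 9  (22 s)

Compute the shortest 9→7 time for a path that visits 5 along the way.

36 s

Best 9 to 5: 9–5 costing 12
Best 5 to 7: 5–7 costing 24
Total via 5: 12 + 24 = 36 s.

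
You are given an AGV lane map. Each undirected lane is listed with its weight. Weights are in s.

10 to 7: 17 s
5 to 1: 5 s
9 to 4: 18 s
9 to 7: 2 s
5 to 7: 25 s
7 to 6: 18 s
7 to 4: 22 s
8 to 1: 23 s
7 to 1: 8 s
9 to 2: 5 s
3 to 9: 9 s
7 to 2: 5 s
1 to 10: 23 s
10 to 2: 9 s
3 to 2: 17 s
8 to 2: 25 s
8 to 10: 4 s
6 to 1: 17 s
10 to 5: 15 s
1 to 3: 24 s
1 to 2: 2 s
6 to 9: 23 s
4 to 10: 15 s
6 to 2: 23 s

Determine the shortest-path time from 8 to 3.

Settle nodes by increasing distance from 8:
8: 0
10: 4  (via 8)
2: 13  (via 10)
1: 15  (via 2)
7: 18  (via 2)
9: 18  (via 2)
4: 19  (via 10)
5: 19  (via 10)
3: 27  (via 9)
Shortest route: 8–10–2–9–3 = 27 s.

27 s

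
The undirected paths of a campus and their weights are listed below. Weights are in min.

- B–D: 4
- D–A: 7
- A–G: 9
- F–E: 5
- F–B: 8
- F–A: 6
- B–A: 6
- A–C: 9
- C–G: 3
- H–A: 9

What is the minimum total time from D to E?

17 min

Shortest distances from D:
D: 0
B: 4  (via D)
A: 7  (via D)
F: 12  (via B)
C: 16  (via A)
G: 16  (via A)
H: 16  (via A)
E: 17  (via F)
Shortest route: D–B–F–E = 17 min.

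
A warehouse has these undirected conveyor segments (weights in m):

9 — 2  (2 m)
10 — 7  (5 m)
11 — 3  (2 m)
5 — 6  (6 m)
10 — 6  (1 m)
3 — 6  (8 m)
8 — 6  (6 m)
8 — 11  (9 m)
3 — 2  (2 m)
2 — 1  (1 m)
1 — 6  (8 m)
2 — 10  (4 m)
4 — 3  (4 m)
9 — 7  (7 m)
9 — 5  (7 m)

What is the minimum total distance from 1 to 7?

Settle nodes by increasing distance from 1:
1: 0
2: 1  (via 1)
3: 3  (via 2)
9: 3  (via 2)
10: 5  (via 2)
11: 5  (via 3)
6: 6  (via 10)
4: 7  (via 3)
5: 10  (via 9)
7: 10  (via 9)
Shortest route: 1 → 2 → 9 → 7 = 10 m.

10 m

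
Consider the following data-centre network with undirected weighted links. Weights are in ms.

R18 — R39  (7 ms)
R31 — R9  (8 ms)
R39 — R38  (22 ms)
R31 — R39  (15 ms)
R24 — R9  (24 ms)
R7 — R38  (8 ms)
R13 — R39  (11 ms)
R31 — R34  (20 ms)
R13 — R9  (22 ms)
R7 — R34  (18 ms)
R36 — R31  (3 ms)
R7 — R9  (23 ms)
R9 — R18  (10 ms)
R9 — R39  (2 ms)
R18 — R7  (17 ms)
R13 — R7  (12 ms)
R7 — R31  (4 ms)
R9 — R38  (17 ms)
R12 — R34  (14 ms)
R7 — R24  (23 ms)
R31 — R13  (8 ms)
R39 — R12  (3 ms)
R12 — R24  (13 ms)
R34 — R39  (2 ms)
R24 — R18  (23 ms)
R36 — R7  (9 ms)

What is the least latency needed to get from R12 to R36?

Shortest distances from R12:
R12: 0
R39: 3  (via R12)
R34: 5  (via R39)
R9: 5  (via R39)
R18: 10  (via R39)
R31: 13  (via R9)
R24: 13  (via R12)
R13: 14  (via R39)
R36: 16  (via R31)
Shortest route: R12 → R39 → R9 → R31 → R36 = 16 ms.

16 ms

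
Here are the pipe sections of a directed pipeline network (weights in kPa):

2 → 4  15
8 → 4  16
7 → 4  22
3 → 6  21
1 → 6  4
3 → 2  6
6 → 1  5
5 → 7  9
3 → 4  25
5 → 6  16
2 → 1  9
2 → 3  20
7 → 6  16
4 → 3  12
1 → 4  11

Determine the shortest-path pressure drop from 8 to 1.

43 kPa

Enumerating some paths:
8 - 4 - 3 - 2 - 1: 16+12+6+9 = 43
8 - 4 - 3 - 6 - 1: 16+12+21+5 = 54
The minimum is 43 kPa via 8 - 4 - 3 - 2 - 1.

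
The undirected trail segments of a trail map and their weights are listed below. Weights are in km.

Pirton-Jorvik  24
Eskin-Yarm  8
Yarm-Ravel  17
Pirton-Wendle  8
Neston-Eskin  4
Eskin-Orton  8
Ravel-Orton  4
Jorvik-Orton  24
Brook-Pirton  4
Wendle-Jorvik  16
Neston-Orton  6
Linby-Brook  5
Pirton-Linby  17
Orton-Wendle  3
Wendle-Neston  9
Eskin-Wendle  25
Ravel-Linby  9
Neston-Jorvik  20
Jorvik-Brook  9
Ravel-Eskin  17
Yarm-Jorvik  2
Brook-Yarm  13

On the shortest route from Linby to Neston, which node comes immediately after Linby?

Ravel

Candidate routes:
Linby → Ravel → Orton → Neston: 9+4+6 = 19
Linby → Ravel → Orton → Eskin → Neston: 9+4+8+4 = 25
Linby → Ravel → Orton → Wendle → Neston: 9+4+3+9 = 25
Cheapest is Linby → Ravel → Orton → Neston at 19 km.
So from Linby the first move is to Ravel.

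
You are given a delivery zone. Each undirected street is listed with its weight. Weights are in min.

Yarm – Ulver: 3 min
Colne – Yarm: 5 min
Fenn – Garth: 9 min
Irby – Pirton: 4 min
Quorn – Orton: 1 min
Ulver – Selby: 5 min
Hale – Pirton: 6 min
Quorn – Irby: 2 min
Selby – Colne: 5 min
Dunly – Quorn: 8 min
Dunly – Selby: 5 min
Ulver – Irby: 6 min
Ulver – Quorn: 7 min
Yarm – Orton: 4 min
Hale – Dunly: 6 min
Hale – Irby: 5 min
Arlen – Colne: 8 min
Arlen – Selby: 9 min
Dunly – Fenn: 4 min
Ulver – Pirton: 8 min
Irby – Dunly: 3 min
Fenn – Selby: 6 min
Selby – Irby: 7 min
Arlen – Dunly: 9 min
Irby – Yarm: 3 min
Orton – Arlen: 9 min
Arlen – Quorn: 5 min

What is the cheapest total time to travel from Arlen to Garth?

22 min

Shortest distances from Arlen:
Arlen: 0
Quorn: 5  (via Arlen)
Orton: 6  (via Quorn)
Irby: 7  (via Quorn)
Colne: 8  (via Arlen)
Dunly: 9  (via Arlen)
Selby: 9  (via Arlen)
Yarm: 10  (via Orton)
Pirton: 11  (via Irby)
Ulver: 12  (via Quorn)
Hale: 12  (via Irby)
Fenn: 13  (via Dunly)
Garth: 22  (via Fenn)
Shortest route: Arlen–Dunly–Fenn–Garth = 22 min.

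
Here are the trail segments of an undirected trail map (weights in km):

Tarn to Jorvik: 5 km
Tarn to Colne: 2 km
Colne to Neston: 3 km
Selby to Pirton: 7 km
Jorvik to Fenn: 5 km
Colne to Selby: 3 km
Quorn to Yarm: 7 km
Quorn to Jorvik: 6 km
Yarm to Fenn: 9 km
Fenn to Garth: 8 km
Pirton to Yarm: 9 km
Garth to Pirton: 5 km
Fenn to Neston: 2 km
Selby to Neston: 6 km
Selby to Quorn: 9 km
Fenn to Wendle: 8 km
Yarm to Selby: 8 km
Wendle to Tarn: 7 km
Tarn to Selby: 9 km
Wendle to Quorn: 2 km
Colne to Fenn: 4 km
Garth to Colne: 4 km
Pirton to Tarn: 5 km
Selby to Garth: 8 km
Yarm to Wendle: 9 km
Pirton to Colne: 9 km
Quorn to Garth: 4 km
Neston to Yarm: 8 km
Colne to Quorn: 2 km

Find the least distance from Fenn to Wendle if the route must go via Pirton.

22 km

Shortest Fenn→Pirton: Fenn → Colne → Tarn → Pirton = 11
Shortest Pirton→Wendle: Pirton → Garth → Quorn → Wendle = 11
Total via Pirton: 11 + 11 = 22 km.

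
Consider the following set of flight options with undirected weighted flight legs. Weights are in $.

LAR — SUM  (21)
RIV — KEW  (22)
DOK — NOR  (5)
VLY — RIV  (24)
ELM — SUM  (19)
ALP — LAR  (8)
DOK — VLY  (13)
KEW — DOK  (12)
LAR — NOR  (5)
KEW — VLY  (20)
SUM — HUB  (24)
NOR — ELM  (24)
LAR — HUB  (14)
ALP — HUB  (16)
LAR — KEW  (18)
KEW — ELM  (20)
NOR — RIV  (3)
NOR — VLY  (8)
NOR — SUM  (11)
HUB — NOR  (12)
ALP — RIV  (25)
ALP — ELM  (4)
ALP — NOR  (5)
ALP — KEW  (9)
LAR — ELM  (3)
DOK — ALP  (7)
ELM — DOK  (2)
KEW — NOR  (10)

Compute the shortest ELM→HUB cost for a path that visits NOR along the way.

Shortest ELM→NOR: ELM → DOK → NOR = 7
Shortest NOR→HUB: NOR → HUB = 12
Total via NOR: 7 + 12 = $19.

$19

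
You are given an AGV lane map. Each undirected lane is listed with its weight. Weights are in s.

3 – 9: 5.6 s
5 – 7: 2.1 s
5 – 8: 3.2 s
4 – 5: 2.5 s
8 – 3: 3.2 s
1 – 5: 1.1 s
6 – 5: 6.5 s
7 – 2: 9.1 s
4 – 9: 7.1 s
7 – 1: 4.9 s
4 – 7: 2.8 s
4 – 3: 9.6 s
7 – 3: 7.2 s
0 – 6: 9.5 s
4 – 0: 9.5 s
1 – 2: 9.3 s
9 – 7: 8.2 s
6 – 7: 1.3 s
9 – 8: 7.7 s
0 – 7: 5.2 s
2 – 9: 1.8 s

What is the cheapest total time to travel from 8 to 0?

Settle nodes by increasing distance from 8:
8: 0
3: 3.2  (via 8)
5: 3.2  (via 8)
1: 4.3  (via 5)
7: 5.3  (via 5)
4: 5.7  (via 5)
6: 6.6  (via 7)
9: 7.7  (via 8)
2: 9.5  (via 9)
0: 10.5  (via 7)
Shortest route: 8 → 5 → 7 → 0 = 10.5 s.

10.5 s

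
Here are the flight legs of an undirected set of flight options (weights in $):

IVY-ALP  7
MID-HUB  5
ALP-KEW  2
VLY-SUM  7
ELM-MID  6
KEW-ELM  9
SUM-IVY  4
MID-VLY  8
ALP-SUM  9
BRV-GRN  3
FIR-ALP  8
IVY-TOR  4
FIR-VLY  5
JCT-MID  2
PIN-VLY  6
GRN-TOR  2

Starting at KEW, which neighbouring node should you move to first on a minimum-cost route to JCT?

Enumerating some paths:
KEW → ELM → MID → JCT: 9+6+2 = 17
KEW → ALP → FIR → VLY → MID → JCT: 2+8+5+8+2 = 25
Cheapest is KEW → ELM → MID → JCT at $17.
So from KEW the first move is to ELM.

ELM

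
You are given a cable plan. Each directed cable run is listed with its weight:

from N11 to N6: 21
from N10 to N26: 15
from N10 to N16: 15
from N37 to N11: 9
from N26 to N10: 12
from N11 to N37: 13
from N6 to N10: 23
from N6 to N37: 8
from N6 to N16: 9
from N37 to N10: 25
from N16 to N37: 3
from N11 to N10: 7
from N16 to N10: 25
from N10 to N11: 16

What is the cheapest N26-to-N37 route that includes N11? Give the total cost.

41

Shortest N26→N11: N26 → N10 → N11 = 28
Shortest N11→N37: N11 → N37 = 13
Total via N11: 28 + 13 = 41.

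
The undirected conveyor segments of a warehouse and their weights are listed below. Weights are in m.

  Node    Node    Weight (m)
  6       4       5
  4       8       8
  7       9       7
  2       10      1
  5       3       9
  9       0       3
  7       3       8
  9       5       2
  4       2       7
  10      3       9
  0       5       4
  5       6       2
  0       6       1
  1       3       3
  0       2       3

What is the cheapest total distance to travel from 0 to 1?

Enumerating some paths:
0–6–5–3–1: 1+2+9+3 = 15
0–2–10–3–1: 3+1+9+3 = 16
0–9–5–3–1: 3+2+9+3 = 17
0–5–3–1: 4+9+3 = 16
Cheapest is 0–6–5–3–1 at 15 m.

15 m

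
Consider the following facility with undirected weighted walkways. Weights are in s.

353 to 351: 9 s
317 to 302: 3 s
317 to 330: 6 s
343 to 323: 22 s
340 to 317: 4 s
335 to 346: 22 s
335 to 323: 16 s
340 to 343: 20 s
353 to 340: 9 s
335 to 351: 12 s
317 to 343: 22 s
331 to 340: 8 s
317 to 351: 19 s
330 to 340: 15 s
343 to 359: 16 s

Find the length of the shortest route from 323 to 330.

50 s

Candidate routes:
323 - 343 - 317 - 330: 22+22+6 = 50
323 - 335 - 351 - 317 - 330: 16+12+19+6 = 53
323 - 343 - 340 - 317 - 330: 22+20+4+6 = 52
The minimum is 50 s via 323 - 343 - 317 - 330.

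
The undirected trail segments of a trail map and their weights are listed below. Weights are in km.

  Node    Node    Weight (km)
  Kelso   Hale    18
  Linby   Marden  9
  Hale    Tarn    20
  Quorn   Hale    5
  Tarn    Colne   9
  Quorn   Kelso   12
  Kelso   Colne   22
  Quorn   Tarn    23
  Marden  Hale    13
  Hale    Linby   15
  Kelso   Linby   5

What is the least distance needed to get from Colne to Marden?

Running Dijkstra from Colne:
Colne: 0
Tarn: 9  (via Colne)
Kelso: 22  (via Colne)
Linby: 27  (via Kelso)
Hale: 29  (via Tarn)
Quorn: 32  (via Tarn)
Marden: 36  (via Linby)
Shortest route: Colne–Kelso–Linby–Marden = 36 km.

36 km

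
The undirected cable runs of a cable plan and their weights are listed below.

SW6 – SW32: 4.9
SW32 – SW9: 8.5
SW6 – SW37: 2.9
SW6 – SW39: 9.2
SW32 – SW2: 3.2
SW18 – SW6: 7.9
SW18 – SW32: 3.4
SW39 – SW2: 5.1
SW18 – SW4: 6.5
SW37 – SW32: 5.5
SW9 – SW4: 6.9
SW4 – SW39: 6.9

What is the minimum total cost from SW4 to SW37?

Shortest distances from SW4:
SW4: 0
SW18: 6.5  (via SW4)
SW9: 6.9  (via SW4)
SW39: 6.9  (via SW4)
SW32: 9.9  (via SW18)
SW2: 12  (via SW39)
SW6: 14.4  (via SW18)
SW37: 15.4  (via SW32)
Shortest route: SW4 → SW18 → SW32 → SW37 = 15.4.

15.4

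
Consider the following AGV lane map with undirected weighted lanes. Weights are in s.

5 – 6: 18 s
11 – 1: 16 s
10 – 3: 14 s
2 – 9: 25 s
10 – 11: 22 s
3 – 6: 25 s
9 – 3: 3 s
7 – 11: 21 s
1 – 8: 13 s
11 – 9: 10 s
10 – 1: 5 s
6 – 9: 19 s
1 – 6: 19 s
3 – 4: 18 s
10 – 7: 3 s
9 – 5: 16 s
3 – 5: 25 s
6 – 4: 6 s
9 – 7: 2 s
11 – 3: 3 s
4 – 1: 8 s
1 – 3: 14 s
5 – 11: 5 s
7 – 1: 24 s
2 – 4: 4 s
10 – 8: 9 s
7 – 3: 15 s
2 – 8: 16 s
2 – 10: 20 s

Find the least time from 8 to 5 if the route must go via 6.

Best 8 to 6: 8–2–4–6 costing 26
Shortest 6→5: 6–5 = 18
Total via 6: 26 + 18 = 44 s.

44 s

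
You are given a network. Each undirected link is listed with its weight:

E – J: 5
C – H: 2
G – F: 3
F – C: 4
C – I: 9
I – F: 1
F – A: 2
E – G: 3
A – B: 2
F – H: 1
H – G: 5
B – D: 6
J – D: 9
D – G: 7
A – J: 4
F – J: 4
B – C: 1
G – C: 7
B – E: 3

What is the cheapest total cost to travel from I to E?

7

Enumerating some paths:
I - F - G - E: 1+3+3 = 7
I - F - A - B - E: 1+2+2+3 = 8
I - F - H - C - B - E: 1+1+2+1+3 = 8
The minimum is 7 via I - F - G - E.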